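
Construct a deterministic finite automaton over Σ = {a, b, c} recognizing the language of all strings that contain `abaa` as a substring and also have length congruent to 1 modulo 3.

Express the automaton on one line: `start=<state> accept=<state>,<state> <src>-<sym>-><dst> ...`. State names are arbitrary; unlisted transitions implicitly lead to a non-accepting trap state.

start=q0 accept=q11 q0-a->q1 q0-b->q2 q0-c->q2 q1-a->q3 q1-b->q4 q1-c->q5 q2-a->q3 q2-b->q5 q2-c->q5 q3-a->q6 q3-b->q7 q3-c->q0 q4-a->q8 q4-b->q0 q4-c->q0 q5-a->q6 q5-b->q0 q5-c->q0 q6-a->q1 q6-b->q9 q6-c->q2 q7-a->q10 q7-b->q2 q7-c->q2 q8-a->q11 q8-b->q9 q8-c->q2 q9-a->q12 q9-b->q5 q9-c->q5 q10-a->q13 q10-b->q4 q10-c->q5 q11-a->q13 q11-b->q13 q11-c->q13 q12-a->q14 q12-b->q7 q12-c->q0 q13-a->q14 q13-b->q14 q13-c->q14 q14-a->q11 q14-b->q11 q14-c->q11

Handle the two conditions separately and then intersect. The first has 5 states tracking whether and how much of `abaa` has been seen; the second has 3 states tracking the input length modulo 3. A product state is a pair (one from each), accepting exactly when both do.
15 states suffice.
          a    b    c  
>  q0     q1   q2   q2 
   q1     q3   q4   q5 
   q2     q3   q5   q5 
   q3     q6   q7   q0 
   q4     q8   q0   q0 
   q5     q6   q0   q0 
   q6     q1   q9   q2 
   q7    q10   q2   q2 
   q8    q11   q9   q2 
   q9    q12   q5   q5 
   q10   q13   q4   q5 
 * q11   q13  q13  q13 
   q12   q14   q7   q0 
   q13   q14  q14  q14 
   q14   q11  q11  q11 
(> = start, * = accepting)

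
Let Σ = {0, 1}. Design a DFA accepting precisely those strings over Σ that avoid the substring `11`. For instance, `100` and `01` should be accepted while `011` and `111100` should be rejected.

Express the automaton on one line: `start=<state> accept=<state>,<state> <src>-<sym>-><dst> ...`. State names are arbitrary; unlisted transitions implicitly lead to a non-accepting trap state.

This is the complement of 'contains `11`'. Use the same substring-matching states — A through C holding how much of `11` has just been matched — but flip the accepting set: everything except the trap C accepts.
With 3 states:
       0  1 
>* A   A  B 
 * B   A  C 
   C   C  C 
(> = start, * = accepting)

start=A accept=A,B A-0->A A-1->B B-0->A B-1->C C-0->C C-1->C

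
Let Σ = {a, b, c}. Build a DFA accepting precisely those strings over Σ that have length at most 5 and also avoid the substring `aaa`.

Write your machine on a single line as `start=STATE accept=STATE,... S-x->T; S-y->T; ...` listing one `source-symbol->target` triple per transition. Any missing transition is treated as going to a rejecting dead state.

Handle the two conditions separately and then intersect. One (7 states) tracks the input length, saturating at 6; the other (4 states) tracks partial matches of the forbidden pattern `aaa`. Each combined state is a pair, one component from each; accept when both components accept. Equivalent product states are then merged.
          a    b    c  
>* s0     s1   s2   s2 
 * s1     s3   s4   s4 
 * s2     s5   s4   s4 
 * s3     s6   s7   s7 
 * s4     s8   s7   s7 
 * s5     s9   s7   s7 
   s6     s6   s6   s6 
 * s7    s10  s10  s10 
 * s8    s11  s10  s10 
 * s9     s6  s10  s10 
 * s10   s12  s12  s12 
 * s11    s6  s12  s12 
 * s12    s6   s6   s6 
(> = start, * = accepting)

start=s0; accept=s0,s1,s2,s3,s4,s5,s7,s8,s9,s10,s11,s12; s0-a->s1; s0-b->s2; s0-c->s2; s1-a->s3; s1-b->s4; s1-c->s4; s2-a->s5; s2-b->s4; s2-c->s4; s3-a->s6; s3-b->s7; s3-c->s7; s4-a->s8; s4-b->s7; s4-c->s7; s5-a->s9; s5-b->s7; s5-c->s7; s6-a->s6; s6-b->s6; s6-c->s6; s7-a->s10; s7-b->s10; s7-c->s10; s8-a->s11; s8-b->s10; s8-c->s10; s9-a->s6; s9-b->s10; s9-c->s10; s10-a->s12; s10-b->s12; s10-c->s12; s11-a->s6; s11-b->s12; s11-c->s12; s12-a->s6; s12-b->s6; s12-c->s6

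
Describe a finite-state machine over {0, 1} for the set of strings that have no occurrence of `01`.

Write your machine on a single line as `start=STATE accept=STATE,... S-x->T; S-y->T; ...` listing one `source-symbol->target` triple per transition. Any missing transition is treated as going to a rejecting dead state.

Track partial matches of the forbidden pattern `01`. State q2 is a dead state reached once `01` has occurred; every other state accepts. q0 means no part of `01` is currently matched.
        0   1  
>* q0   q1  q0 
 * q1   q1  q2 
   q2   q2  q2 
(> = start, * = accepting)

start=q0; accept=q0,q1; q0-0->q1; q0-1->q0; q1-0->q1; q1-1->q2; q2-0->q2; q2-1->q2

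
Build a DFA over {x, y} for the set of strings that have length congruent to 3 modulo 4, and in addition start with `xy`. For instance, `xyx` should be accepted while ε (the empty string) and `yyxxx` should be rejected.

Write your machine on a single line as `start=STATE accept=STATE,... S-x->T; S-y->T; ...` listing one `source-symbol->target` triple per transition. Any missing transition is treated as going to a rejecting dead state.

Handle the two conditions separately and then intersect. One (4 states) tracks the input length modulo 4; the other (4 states) tracks whether the input so far still matches the prefix `xy`. Each combined state is a pair, one component from each; accept when both components accept.
10 states suffice.
        x   y  
>  s0   s1  s2 
   s1   s3  s4 
   s2   s3  s3 
   s3   s5  s5 
   s4   s6  s6 
   s5   s7  s7 
 * s6   s8  s8 
   s7   s2  s2 
   s8   s9  s9 
   s9   s4  s4 
(> = start, * = accepting)

start=s0; accept=s6; s0-x->s1; s0-y->s2; s1-x->s3; s1-y->s4; s2-x->s3; s2-y->s3; s3-x->s5; s3-y->s5; s4-x->s6; s4-y->s6; s5-x->s7; s5-y->s7; s6-x->s8; s6-y->s8; s7-x->s2; s7-y->s2; s8-x->s9; s8-y->s9; s9-x->s4; s9-y->s4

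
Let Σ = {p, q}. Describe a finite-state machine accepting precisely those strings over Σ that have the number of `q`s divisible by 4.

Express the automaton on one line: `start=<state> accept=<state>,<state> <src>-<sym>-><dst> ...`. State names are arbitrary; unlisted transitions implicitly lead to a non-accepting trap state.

start=A accept=A A-p->A A-q->B B-p->B B-q->C C-p->C C-q->D D-p->D D-q->A

Keep the running count of `q`s modulo 4: each `q` advances along the cycle A → B → C → D → A while other symbols loop. Accept at A.
A 4-state machine:
       p  q 
>* A   A  B 
   B   B  C 
   C   C  D 
   D   D  A 
(> = start, * = accepting)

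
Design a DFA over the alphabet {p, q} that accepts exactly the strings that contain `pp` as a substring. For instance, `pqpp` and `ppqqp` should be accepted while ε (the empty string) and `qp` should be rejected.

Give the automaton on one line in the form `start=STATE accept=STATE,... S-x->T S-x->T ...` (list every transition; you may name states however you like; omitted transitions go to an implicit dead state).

start=s0 accept=s2 s0-p->s1 s0-q->s0 s1-p->s2 s1-q->s0 s2-p->s2 s2-q->s2

States s0..s1 record the length of the longest prefix of `pp` that matches the current input suffix. Reaching s2 means `pp` has been seen, and we stay there forever. Accept from s2.
With 3 states:
        p   q  
>  s0   s1  s0 
   s1   s2  s0 
 * s2   s2  s2 
(> = start, * = accepting)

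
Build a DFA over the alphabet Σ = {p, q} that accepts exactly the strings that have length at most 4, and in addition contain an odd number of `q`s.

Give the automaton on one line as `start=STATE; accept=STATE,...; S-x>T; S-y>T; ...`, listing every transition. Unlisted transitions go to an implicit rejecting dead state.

Run two small machines in parallel and take their product. The first has 6 states tracking the input length, saturating at 5; the second has 2 states tracking the count of `q`s modulo 2. A product state is a pair (one from each), accepting exactly when both do. Equivalent product states are then merged.
A 9-state machine:
        p   q  
>  S0   S1  S2 
   S1   S3  S4 
 * S2   S4  S3 
   S3   S5  S6 
 * S4   S6  S5 
   S5   S7  S8 
 * S6   S8  S7 
   S7   S7  S7 
 * S8   S7  S7 
(> = start, * = accepting)

start=S0; accept=S2,S4,S6,S8; S0-p>S1; S0-q>S2; S1-p>S3; S1-q>S4; S2-p>S4; S2-q>S3; S3-p>S5; S3-q>S6; S4-p>S6; S4-q>S5; S5-p>S7; S5-q>S8; S6-p>S8; S6-q>S7; S7-p>S7; S7-q>S7; S8-p>S7; S8-q>S7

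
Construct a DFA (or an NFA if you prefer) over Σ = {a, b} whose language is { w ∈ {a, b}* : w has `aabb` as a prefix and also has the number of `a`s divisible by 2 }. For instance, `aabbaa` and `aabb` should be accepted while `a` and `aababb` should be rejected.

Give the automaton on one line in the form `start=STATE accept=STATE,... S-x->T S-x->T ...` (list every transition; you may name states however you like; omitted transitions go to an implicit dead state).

Run two small machines in parallel and take their product. The first has 6 states tracking whether the input so far still matches the prefix `aabb`; the second has 2 states tracking the count of `a`s modulo 2. A product state is a pair (one from each), accepting exactly when both do.
An 8-state machine:
        a   b  
>  q0   q1  q2 
   q1   q3  q4 
   q2   q4  q2 
   q3   q4  q5 
   q4   q2  q4 
   q5   q4  q6 
 * q6   q7  q6 
   q7   q6  q7 
(> = start, * = accepting)

start=q0 accept=q6 q0-a->q1 q0-b->q2 q1-a->q3 q1-b->q4 q2-a->q4 q2-b->q2 q3-a->q4 q3-b->q5 q4-a->q2 q4-b->q4 q5-a->q4 q5-b->q6 q6-a->q7 q6-b->q6 q7-a->q6 q7-b->q7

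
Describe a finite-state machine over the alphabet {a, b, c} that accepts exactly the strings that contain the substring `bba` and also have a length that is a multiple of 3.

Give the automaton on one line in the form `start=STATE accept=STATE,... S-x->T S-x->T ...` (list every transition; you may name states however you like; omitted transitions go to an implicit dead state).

Handle the two conditions separately and then intersect. The first has 4 states tracking whether and how much of `bba` has been seen; the second has 3 states tracking the input length modulo 3. A product state is a pair (one from each), accepting exactly when both do.
A 12-state machine:
          a    b    c  
>  s0     s1   s2   s1 
   s1     s3   s4   s3 
   s2     s3   s5   s3 
   s3     s0   s6   s0 
   s4     s0   s7   s0 
   s5     s8   s7   s0 
   s6     s1   s9   s1 
   s7    s10   s9   s1 
 * s8    s10  s10  s10 
   s9    s11   s5   s3 
   s10   s11  s11  s11 
   s11    s8   s8   s8 
(> = start, * = accepting)

start=s0 accept=s8 s0-a->s1 s0-b->s2 s0-c->s1 s1-a->s3 s1-b->s4 s1-c->s3 s2-a->s3 s2-b->s5 s2-c->s3 s3-a->s0 s3-b->s6 s3-c->s0 s4-a->s0 s4-b->s7 s4-c->s0 s5-a->s8 s5-b->s7 s5-c->s0 s6-a->s1 s6-b->s9 s6-c->s1 s7-a->s10 s7-b->s9 s7-c->s1 s8-a->s10 s8-b->s10 s8-c->s10 s9-a->s11 s9-b->s5 s9-c->s3 s10-a->s11 s10-b->s11 s10-c->s11 s11-a->s8 s11-b->s8 s11-c->s8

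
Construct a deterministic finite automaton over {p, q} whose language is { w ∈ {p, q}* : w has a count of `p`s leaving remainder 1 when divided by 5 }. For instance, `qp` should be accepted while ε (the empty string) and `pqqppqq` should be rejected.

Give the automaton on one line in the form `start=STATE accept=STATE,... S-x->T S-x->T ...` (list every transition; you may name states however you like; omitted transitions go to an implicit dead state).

Keep the running count of `p`s modulo 5: each `p` advances along the cycle S0 → S1 → S2 → S3 → S4 → S0 while other symbols loop. Accept at S1.
        p   q  
>  S0   S1  S0 
 * S1   S2  S1 
   S2   S3  S2 
   S3   S4  S3 
   S4   S0  S4 
(> = start, * = accepting)

start=S0 accept=S1 S0-p->S1 S0-q->S0 S1-p->S2 S1-q->S1 S2-p->S3 S2-q->S2 S3-p->S4 S3-q->S3 S4-p->S0 S4-q->S4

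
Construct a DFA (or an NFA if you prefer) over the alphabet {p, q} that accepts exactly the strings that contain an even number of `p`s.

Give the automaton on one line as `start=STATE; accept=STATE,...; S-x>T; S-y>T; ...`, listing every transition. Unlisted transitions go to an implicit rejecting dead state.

start=A; accept=A; A-p>B; A-q>A; B-p>A; B-q>B

The only thing that matters is how many `p`s have appeared, reduced mod 2. Use one state per residue: A for 0, …, B for 1. Reading `p` moves to the next residue; anything else stays put. A is accepting.
2 states suffice.
       p  q 
>* A   B  A 
   B   A  B 
(> = start, * = accepting)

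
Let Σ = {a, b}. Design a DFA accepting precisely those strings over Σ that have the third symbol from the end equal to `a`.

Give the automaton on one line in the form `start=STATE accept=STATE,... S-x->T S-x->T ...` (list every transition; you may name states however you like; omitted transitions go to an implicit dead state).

Because acceptance depends on a position counted from the end, the machine has to buffer the most recent 3 symbols. Make each state the string of the last up-to-3 symbols read; on input `x` shift the window left and append `x`. Accept when the buffered window has length 3 and begins with `a`.
15 states suffice.
          a    b  
>  q0     q1   q2 
   q1     q3   q4 
   q2     q5   q6 
   q3     q7   q8 
   q4     q9  q10 
   q5    q11  q12 
   q6    q13  q14 
 * q7     q7   q8 
 * q8     q9  q10 
 * q9    q11  q12 
 * q10   q13  q14 
   q11    q7   q8 
   q12    q9  q10 
   q13   q11  q12 
   q14   q13  q14 
(> = start, * = accepting)

start=q0 accept=q7,q8,q9,q10 q0-a->q1 q0-b->q2 q1-a->q3 q1-b->q4 q2-a->q5 q2-b->q6 q3-a->q7 q3-b->q8 q4-a->q9 q4-b->q10 q5-a->q11 q5-b->q12 q6-a->q13 q6-b->q14 q7-a->q7 q7-b->q8 q8-a->q9 q8-b->q10 q9-a->q11 q9-b->q12 q10-a->q13 q10-b->q14 q11-a->q7 q11-b->q8 q12-a->q9 q12-b->q10 q13-a->q11 q13-b->q12 q14-a->q13 q14-b->q14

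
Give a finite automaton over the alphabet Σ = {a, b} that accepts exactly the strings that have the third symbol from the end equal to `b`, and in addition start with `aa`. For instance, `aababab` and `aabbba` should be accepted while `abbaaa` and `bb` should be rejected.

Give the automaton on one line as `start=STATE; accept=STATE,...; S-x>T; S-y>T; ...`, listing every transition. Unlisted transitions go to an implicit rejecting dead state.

start=s0; accept=s7,s8,s9,s10; s0-a>s1; s0-b>s2; s1-a>s3; s1-b>s2; s2-a>s2; s2-b>s2; s3-a>s3; s3-b>s4; s4-a>s5; s4-b>s6; s5-a>s7; s5-b>s8; s6-a>s9; s6-b>s10; s7-a>s3; s7-b>s4; s8-a>s5; s8-b>s6; s9-a>s7; s9-b>s8; s10-a>s9; s10-b>s10

Run two small machines in parallel and take their product. One (15 states) tracks the last 3 symbols read; the other (4 states) tracks whether the input so far still matches the prefix `aa`. Each combined state is a pair, one component from each; accept when both components accept. Minimizing collapses redundant product states.
11 states suffice.
          a    b  
>  s0     s1   s2 
   s1     s3   s2 
   s2     s2   s2 
   s3     s3   s4 
   s4     s5   s6 
   s5     s7   s8 
   s6     s9  s10 
 * s7     s3   s4 
 * s8     s5   s6 
 * s9     s7   s8 
 * s10    s9  s10 
(> = start, * = accepting)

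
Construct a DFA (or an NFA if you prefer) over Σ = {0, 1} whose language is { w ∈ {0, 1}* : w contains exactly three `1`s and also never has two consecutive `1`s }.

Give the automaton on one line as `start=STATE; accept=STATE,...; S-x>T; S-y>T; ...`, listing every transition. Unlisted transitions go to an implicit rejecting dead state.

start=q0; accept=q6; q0-0>q0; q0-1>q1; q1-0>q2; q1-1>q3; q2-0>q2; q2-1>q4; q3-0>q3; q3-1>q3; q4-0>q5; q4-1>q3; q5-0>q5; q5-1>q6; q6-0>q6; q6-1>q3

Build one automaton per condition and run them in lockstep. One (5 states) tracks the count of `1`s, saturating at 4; the other (3 states) tracks partial matches of the forbidden pattern `11`. Each combined state is a pair, one component from each; accept when both components accept. Minimizing collapses redundant product states.
        0   1  
>  q0   q0  q1 
   q1   q2  q3 
   q2   q2  q4 
   q3   q3  q3 
   q4   q5  q3 
   q5   q5  q6 
 * q6   q6  q3 
(> = start, * = accepting)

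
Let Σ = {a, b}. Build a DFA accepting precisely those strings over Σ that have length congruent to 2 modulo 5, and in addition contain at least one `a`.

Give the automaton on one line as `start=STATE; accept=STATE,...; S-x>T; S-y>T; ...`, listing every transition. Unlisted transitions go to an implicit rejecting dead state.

Build one automaton per condition and run them in lockstep. The first has 5 states tracking the input length modulo 5; the second has 3 states tracking the count of `a`s, saturating at 2. A product state is a pair (one from each), accepting exactly when both do.
A 15-state machine:
          a    b  
>  q0     q1   q2 
   q1     q3   q4 
   q2     q4   q5 
 * q3     q6   q6 
 * q4     q6   q7 
   q5     q7   q8 
   q6     q9   q9 
   q7     q9  q10 
   q8    q10  q11 
   q9    q12  q12 
   q10   q12  q13 
   q11   q13   q0 
   q12   q14  q14 
   q13   q14   q1 
   q14    q3   q3 
(> = start, * = accepting)

start=q0; accept=q3,q4; q0-a>q1; q0-b>q2; q1-a>q3; q1-b>q4; q2-a>q4; q2-b>q5; q3-a>q6; q3-b>q6; q4-a>q6; q4-b>q7; q5-a>q7; q5-b>q8; q6-a>q9; q6-b>q9; q7-a>q9; q7-b>q10; q8-a>q10; q8-b>q11; q9-a>q12; q9-b>q12; q10-a>q12; q10-b>q13; q11-a>q13; q11-b>q0; q12-a>q14; q12-b>q14; q13-a>q14; q13-b>q1; q14-a>q3; q14-b>q3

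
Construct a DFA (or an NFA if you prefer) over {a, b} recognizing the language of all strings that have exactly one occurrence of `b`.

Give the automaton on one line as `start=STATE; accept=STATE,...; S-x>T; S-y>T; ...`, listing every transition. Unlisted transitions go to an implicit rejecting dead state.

start=S0; accept=S1; S0-a>S0; S0-b>S1; S1-a>S1; S1-b>S2; S2-a>S2; S2-b>S2

Only the number of `b`s matters, and only up to 2. Make a chain S0 → S1 → S2 advanced by each `b` (with S2 absorbing); every other symbol self-loops. The accepting set is {S1}.
With 3 states:
        a   b  
>  S0   S0  S1 
 * S1   S1  S2 
   S2   S2  S2 
(> = start, * = accepting)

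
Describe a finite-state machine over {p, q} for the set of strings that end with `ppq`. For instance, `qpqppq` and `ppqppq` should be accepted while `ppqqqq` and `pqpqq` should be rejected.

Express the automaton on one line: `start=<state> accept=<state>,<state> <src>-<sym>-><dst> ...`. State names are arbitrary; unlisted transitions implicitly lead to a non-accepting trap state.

Let each state record the length of the longest suffix of the input read so far that is also a prefix of `ppq`. B means the last symbol is `p`; C means the last 2 symbols are `pp`; D means the last 3 symbols are `ppq`. Accept only at D, where the string currently ends in `ppq`.
4 states suffice.
       p  q 
>  A   B  A 
   B   C  A 
   C   C  D 
 * D   B  A 
(> = start, * = accepting)

start=A accept=D A-p->B A-q->A B-p->C B-q->A C-p->C C-q->D D-p->B D-q->A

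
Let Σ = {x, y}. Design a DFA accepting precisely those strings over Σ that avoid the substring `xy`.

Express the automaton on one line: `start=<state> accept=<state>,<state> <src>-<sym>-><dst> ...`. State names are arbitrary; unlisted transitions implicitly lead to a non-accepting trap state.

start=A accept=A,B A-x->B A-y->A B-x->B B-y->C C-x->C C-y->C

This is the complement of 'contains `xy`'. Use the same substring-matching states — A through C holding how much of `xy` has just been matched — but flip the accepting set: everything except the trap C accepts.
3 states suffice.
       x  y 
>* A   B  A 
 * B   B  C 
   C   C  C 
(> = start, * = accepting)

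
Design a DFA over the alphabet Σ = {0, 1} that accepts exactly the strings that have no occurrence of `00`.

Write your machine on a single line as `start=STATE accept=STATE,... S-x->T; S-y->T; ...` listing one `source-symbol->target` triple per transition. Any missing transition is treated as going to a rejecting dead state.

start=q0; accept=q0,q1; q0-0->q1; q0-1->q0; q1-0->q2; q1-1->q0; q2-0->q2; q2-1->q2

Track partial matches of the forbidden pattern `00`. State q2 is a dead state reached once `00` has occurred; every other state accepts. q0 means no part of `00` is currently matched.
With 3 states:
        0   1  
>* q0   q1  q0 
 * q1   q2  q0 
   q2   q2  q2 
(> = start, * = accepting)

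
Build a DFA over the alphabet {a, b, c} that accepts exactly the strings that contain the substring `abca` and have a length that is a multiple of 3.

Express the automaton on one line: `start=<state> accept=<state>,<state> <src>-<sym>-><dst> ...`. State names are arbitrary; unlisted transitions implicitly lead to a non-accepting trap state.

start=q0 accept=q14 q0-a->q1 q0-b->q2 q0-c->q2 q1-a->q3 q1-b->q4 q1-c->q5 q2-a->q3 q2-b->q5 q2-c->q5 q3-a->q6 q3-b->q7 q3-c->q0 q4-a->q6 q4-b->q0 q4-c->q8 q5-a->q6 q5-b->q0 q5-c->q0 q6-a->q1 q6-b->q9 q6-c->q2 q7-a->q1 q7-b->q2 q7-c->q10 q8-a->q11 q8-b->q2 q8-c->q2 q9-a->q3 q9-b->q5 q9-c->q12 q10-a->q13 q10-b->q5 q10-c->q5 q11-a->q13 q11-b->q13 q11-c->q13 q12-a->q14 q12-b->q0 q12-c->q0 q13-a->q14 q13-b->q14 q13-c->q14 q14-a->q11 q14-b->q11 q14-c->q11

Handle the two conditions separately and then intersect. One (5 states) tracks whether and how much of `abca` has been seen; the other (3 states) tracks the input length modulo 3. Each combined state is a pair, one component from each; accept when both components accept.
With 15 states:
          a    b    c  
>  q0     q1   q2   q2 
   q1     q3   q4   q5 
   q2     q3   q5   q5 
   q3     q6   q7   q0 
   q4     q6   q0   q8 
   q5     q6   q0   q0 
   q6     q1   q9   q2 
   q7     q1   q2  q10 
   q8    q11   q2   q2 
   q9     q3   q5  q12 
   q10   q13   q5   q5 
   q11   q13  q13  q13 
   q12   q14   q0   q0 
   q13   q14  q14  q14 
 * q14   q11  q11  q11 
(> = start, * = accepting)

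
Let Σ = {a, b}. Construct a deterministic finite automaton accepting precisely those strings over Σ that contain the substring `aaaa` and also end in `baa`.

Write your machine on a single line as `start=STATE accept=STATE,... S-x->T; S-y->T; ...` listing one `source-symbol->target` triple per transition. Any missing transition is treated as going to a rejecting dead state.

Run two small machines in parallel and take their product. One (5 states) tracks whether and how much of `aaaa` has been seen; the other (4 states) tracks how much of the suffix `baa` has currently been matched. Each combined state is a pair, one component from each; accept when both components accept.
With 11 states:
          a    b  
>  q0     q1   q2 
   q1     q3   q2 
   q2     q4   q2 
   q3     q5   q2 
   q4     q6   q2 
   q5     q7   q2 
   q6     q5   q2 
   q7     q7   q8 
   q8     q9   q8 
   q9    q10   q8 
 * q10    q7   q8 
(> = start, * = accepting)

start=q0; accept=q10; q0-a->q1; q0-b->q2; q1-a->q3; q1-b->q2; q2-a->q4; q2-b->q2; q3-a->q5; q3-b->q2; q4-a->q6; q4-b->q2; q5-a->q7; q5-b->q2; q6-a->q5; q6-b->q2; q7-a->q7; q7-b->q8; q8-a->q9; q8-b->q8; q9-a->q10; q9-b->q8; q10-a->q7; q10-b->q8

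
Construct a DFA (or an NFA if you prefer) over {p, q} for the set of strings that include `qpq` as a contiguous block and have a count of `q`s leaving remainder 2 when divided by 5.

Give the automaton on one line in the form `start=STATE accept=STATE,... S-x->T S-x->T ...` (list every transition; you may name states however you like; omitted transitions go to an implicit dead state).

start=S0 accept=S5 S0-p->S0 S0-q->S1 S1-p->S2 S1-q->S3 S2-p->S4 S2-q->S5 S3-p->S6 S3-q->S7 S4-p->S4 S4-q->S3 S5-p->S5 S5-q->S8 S6-p->S9 S6-q->S8 S7-p->S10 S7-q->S11 S8-p->S8 S8-q->S12 S9-p->S9 S9-q->S7 S10-p->S13 S10-q->S12 S11-p->S14 S11-q->S15 S12-p->S12 S12-q->S16 S13-p->S13 S13-q->S11 S14-p->S17 S14-q->S16 S15-p->S18 S15-q->S1 S16-p->S16 S16-q->S19 S17-p->S17 S17-q->S15 S18-p->S0 S18-q->S19 S19-p->S19 S19-q->S5

Build one automaton per condition and run them in lockstep. The first has 4 states tracking whether and how much of `qpq` has been seen; the second has 5 states tracking the count of `q`s modulo 5. A product state is a pair (one from each), accepting exactly when both do.
          p    q  
>  S0     S0   S1 
   S1     S2   S3 
   S2     S4   S5 
   S3     S6   S7 
   S4     S4   S3 
 * S5     S5   S8 
   S6     S9   S8 
   S7    S10  S11 
   S8     S8  S12 
   S9     S9   S7 
   S10   S13  S12 
   S11   S14  S15 
   S12   S12  S16 
   S13   S13  S11 
   S14   S17  S16 
   S15   S18   S1 
   S16   S16  S19 
   S17   S17  S15 
   S18    S0  S19 
   S19   S19   S5 
(> = start, * = accepting)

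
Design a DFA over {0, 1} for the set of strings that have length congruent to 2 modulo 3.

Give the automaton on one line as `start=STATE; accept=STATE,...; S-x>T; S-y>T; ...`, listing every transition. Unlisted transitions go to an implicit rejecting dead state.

Count input length modulo 3: every symbol advances one step around the cycle S0 → S1 → S2 → S0. Accept at S2.
With 3 states:
        0   1  
>  S0   S1  S1 
   S1   S2  S2 
 * S2   S0  S0 
(> = start, * = accepting)

start=S0; accept=S2; S0-0>S1; S0-1>S1; S1-0>S2; S1-1>S2; S2-0>S0; S2-1>S0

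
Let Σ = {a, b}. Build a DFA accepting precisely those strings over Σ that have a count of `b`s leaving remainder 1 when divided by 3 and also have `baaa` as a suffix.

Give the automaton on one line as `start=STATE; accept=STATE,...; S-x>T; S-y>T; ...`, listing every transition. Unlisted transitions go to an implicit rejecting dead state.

start=q0; accept=q5; q0-a>q0; q0-b>q1; q1-a>q2; q1-b>q3; q2-a>q4; q2-b>q3; q3-a>q3; q3-b>q0; q4-a>q5; q4-b>q3; q5-a>q6; q5-b>q3; q6-a>q6; q6-b>q3

Handle the two conditions separately and then intersect. One (3 states) tracks the count of `b`s modulo 3; the other (5 states) tracks how much of the suffix `baaa` has currently been matched. Each combined state is a pair, one component from each; accept when both components accept. After merging equivalent states the machine shrinks.
A 7-state machine:
        a   b  
>  q0   q0  q1 
   q1   q2  q3 
   q2   q4  q3 
   q3   q3  q0 
   q4   q5  q3 
 * q5   q6  q3 
   q6   q6  q3 
(> = start, * = accepting)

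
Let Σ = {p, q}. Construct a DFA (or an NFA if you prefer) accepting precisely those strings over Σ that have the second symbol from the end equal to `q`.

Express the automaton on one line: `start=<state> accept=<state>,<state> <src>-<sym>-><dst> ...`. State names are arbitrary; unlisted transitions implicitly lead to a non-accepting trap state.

start=A accept=F,G A-p->B A-q->C B-p->D B-q->E C-p->F C-q->G D-p->D D-q->E E-p->F E-q->G F-p->D F-q->E G-p->F G-q->G

Because acceptance depends on a position counted from the end, the machine has to buffer the most recent 2 symbols. Make each state the string of the last up-to-2 symbols read; on input `x` shift the window left and append `x`. Accept when the buffered window has length 2 and begins with `q`.
7 states suffice.
       p  q 
>  A   B  C 
   B   D  E 
   C   F  G 
   D   D  E 
   E   F  G 
 * F   D  E 
 * G   F  G 
(> = start, * = accepting)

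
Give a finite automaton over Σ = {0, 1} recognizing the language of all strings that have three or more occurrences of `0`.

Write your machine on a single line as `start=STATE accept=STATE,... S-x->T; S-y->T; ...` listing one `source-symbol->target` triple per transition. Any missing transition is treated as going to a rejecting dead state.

Count `0`s, saturating at 4: states S0 through S3 mean 0 through 3 `0`s seen; S4 means more than 3. Each `0` increments (capped at S4); other symbols loop. Accept from {S3, S4}.
        0   1  
>  S0   S1  S0 
   S1   S2  S1 
   S2   S3  S2 
 * S3   S4  S3 
 * S4   S4  S4 
(> = start, * = accepting)

start=S0; accept=S3,S4; S0-0->S1; S0-1->S0; S1-0->S2; S1-1->S1; S2-0->S3; S2-1->S2; S3-0->S4; S3-1->S3; S4-0->S4; S4-1->S4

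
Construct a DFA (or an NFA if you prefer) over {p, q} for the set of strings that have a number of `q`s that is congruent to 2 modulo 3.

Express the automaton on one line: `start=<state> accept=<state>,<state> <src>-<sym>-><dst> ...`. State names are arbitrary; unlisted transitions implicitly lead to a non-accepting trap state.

start=A accept=C A-p->A A-q->B B-p->B B-q->C C-p->C C-q->A

The only thing that matters is how many `q`s have appeared, reduced mod 3. Use one state per residue: A for 0, …, C for 2. Reading `q` moves to the next residue; anything else stays put. C is accepting.
With 3 states:
       p  q 
>  A   A  B 
   B   B  C 
 * C   C  A 
(> = start, * = accepting)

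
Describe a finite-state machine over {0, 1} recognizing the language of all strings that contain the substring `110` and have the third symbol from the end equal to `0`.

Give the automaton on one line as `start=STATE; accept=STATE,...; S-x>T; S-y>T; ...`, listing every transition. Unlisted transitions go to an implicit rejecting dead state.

Run two small machines in parallel and take their product. One (4 states) tracks whether and how much of `110` has been seen; the other (15 states) tracks the last 3 symbols read. Each combined state is a pair, one component from each; accept when both components accept. After merging equivalent states the machine shrinks.
10 states suffice.
        0   1  
>  s0   s0  s1 
   s1   s0  s2 
   s2   s3  s2 
   s3   s4  s5 
   s4   s6  s7 
   s5   s8  s9 
 * s6   s6  s7 
 * s7   s8  s9 
 * s8   s4  s5 
 * s9   s3  s2 
(> = start, * = accepting)

start=s0; accept=s6,s7,s8,s9; s0-0>s0; s0-1>s1; s1-0>s0; s1-1>s2; s2-0>s3; s2-1>s2; s3-0>s4; s3-1>s5; s4-0>s6; s4-1>s7; s5-0>s8; s5-1>s9; s6-0>s6; s6-1>s7; s7-0>s8; s7-1>s9; s8-0>s4; s8-1>s5; s9-0>s3; s9-1>s2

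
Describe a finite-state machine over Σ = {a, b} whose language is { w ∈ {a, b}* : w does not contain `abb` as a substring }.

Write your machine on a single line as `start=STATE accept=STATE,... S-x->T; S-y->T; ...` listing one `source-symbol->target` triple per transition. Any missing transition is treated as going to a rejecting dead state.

start=s0; accept=s0,s1,s2; s0-a->s1; s0-b->s0; s1-a->s1; s1-b->s2; s2-a->s1; s2-b->s3; s3-a->s3; s3-b->s3

This is the complement of 'contains `abb`'. Use the same substring-matching states — s0 through s3 holding how much of `abb` has just been matched — but flip the accepting set: everything except the trap s3 accepts.
With 4 states:
        a   b  
>* s0   s1  s0 
 * s1   s1  s2 
 * s2   s1  s3 
   s3   s3  s3 
(> = start, * = accepting)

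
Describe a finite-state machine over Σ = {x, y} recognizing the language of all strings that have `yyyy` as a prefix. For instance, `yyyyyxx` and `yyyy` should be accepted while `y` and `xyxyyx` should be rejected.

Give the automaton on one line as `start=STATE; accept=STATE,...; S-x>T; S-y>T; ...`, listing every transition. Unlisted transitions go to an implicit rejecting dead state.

start=q0; accept=q4; q0-x>q5; q0-y>q1; q1-x>q5; q1-y>q2; q2-x>q5; q2-y>q3; q3-x>q5; q3-y>q4; q4-x>q4; q4-y>q4; q5-x>q5; q5-y>q5

Walk along `yyyy` while the input agrees: from q0 take `y` to q1, and so on. Any deviation drops to the rejecting sink q5. Once q4 is reached the prefix is confirmed and every continuation is accepted.
6 states suffice.
        x   y  
>  q0   q5  q1 
   q1   q5  q2 
   q2   q5  q3 
   q3   q5  q4 
 * q4   q4  q4 
   q5   q5  q5 
(> = start, * = accepting)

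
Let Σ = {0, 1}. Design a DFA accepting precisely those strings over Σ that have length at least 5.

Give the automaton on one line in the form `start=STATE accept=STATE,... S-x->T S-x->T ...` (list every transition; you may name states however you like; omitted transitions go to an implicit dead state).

Count input length up to 6: every symbol moves from S0 toward S6, which means 'more than 5' and absorbs. Accept from {S5, S6}.
        0   1  
>  S0   S1  S1 
   S1   S2  S2 
   S2   S3  S3 
   S3   S4  S4 
   S4   S5  S5 
 * S5   S6  S6 
 * S6   S6  S6 
(> = start, * = accepting)

start=S0 accept=S5,S6 S0-0->S1 S0-1->S1 S1-0->S2 S1-1->S2 S2-0->S3 S2-1->S3 S3-0->S4 S3-1->S4 S4-0->S5 S4-1->S5 S5-0->S6 S5-1->S6 S6-0->S6 S6-1->S6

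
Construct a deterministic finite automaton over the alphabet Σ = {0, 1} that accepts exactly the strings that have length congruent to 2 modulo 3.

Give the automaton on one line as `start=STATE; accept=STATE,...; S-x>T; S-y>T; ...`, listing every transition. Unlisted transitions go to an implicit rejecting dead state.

Count input length modulo 3: every symbol advances one step around the cycle s0 → s1 → s2 → s0. Accept at s2.
3 states suffice.
        0   1  
>  s0   s1  s1 
   s1   s2  s2 
 * s2   s0  s0 
(> = start, * = accepting)

start=s0; accept=s2; s0-0>s1; s0-1>s1; s1-0>s2; s1-1>s2; s2-0>s0; s2-1>s0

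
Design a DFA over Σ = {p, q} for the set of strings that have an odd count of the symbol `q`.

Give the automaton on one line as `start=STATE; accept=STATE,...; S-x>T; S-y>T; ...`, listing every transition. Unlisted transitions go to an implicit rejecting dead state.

start=A; accept=B; A-p>A; A-q>B; B-p>B; B-q>A

Keep the running count of `q`s modulo 2: each `q` advances along the cycle A → B → A while other symbols loop. Accept at B.
       p  q 
>  A   A  B 
 * B   B  A 
(> = start, * = accepting)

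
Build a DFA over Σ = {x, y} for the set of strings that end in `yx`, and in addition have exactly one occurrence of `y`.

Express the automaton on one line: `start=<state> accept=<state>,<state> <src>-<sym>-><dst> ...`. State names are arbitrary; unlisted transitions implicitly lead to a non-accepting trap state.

start=s0 accept=s2 s0-x->s0 s0-y->s1 s1-x->s2 s1-y->s3 s2-x->s4 s2-y->s3 s3-x->s5 s3-y->s3 s4-x->s4 s4-y->s3 s5-x->s6 s5-y->s3 s6-x->s6 s6-y->s3

Build one automaton per condition and run them in lockstep. The first has 3 states tracking how much of the suffix `yx` has currently been matched; the second has 3 states tracking the count of `y`s, saturating at 2. A product state is a pair (one from each), accepting exactly when both do.
With 7 states:
        x   y  
>  s0   s0  s1 
   s1   s2  s3 
 * s2   s4  s3 
   s3   s5  s3 
   s4   s4  s3 
   s5   s6  s3 
   s6   s6  s3 
(> = start, * = accepting)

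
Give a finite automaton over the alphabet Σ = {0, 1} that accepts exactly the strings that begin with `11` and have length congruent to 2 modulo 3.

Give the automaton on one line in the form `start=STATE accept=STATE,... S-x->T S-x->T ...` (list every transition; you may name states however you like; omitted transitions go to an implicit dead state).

start=q0 accept=q4 q0-0->q1 q0-1->q2 q1-0->q3 q1-1->q3 q2-0->q3 q2-1->q4 q3-0->q5 q3-1->q5 q4-0->q6 q4-1->q6 q5-0->q1 q5-1->q1 q6-0->q7 q6-1->q7 q7-0->q4 q7-1->q4

Handle the two conditions separately and then intersect. One (4 states) tracks whether the input so far still matches the prefix `11`; the other (3 states) tracks the input length modulo 3. Each combined state is a pair, one component from each; accept when both components accept.
An 8-state machine:
        0   1  
>  q0   q1  q2 
   q1   q3  q3 
   q2   q3  q4 
   q3   q5  q5 
 * q4   q6  q6 
   q5   q1  q1 
   q6   q7  q7 
   q7   q4  q4 
(> = start, * = accepting)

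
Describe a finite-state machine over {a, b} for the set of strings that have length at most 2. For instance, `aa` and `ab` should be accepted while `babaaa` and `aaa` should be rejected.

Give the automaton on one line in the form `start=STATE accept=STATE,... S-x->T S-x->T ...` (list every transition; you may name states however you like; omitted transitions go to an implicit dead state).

start=q0 accept=q0,q1,q2 q0-a->q1 q0-b->q1 q1-a->q2 q1-b->q2 q2-a->q3 q2-b->q3 q3-a->q3 q3-b->q3

Count input length up to 3: every symbol moves from q0 toward q3, which means 'more than 2' and absorbs. Accept from {q0, q1, q2}.
A 4-state machine:
        a   b  
>* q0   q1  q1 
 * q1   q2  q2 
 * q2   q3  q3 
   q3   q3  q3 
(> = start, * = accepting)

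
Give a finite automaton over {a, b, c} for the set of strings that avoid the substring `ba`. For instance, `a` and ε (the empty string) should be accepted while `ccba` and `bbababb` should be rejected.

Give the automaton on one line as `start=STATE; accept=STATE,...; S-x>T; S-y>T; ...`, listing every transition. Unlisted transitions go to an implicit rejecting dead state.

Track partial matches of the forbidden pattern `ba`. State s2 is a dead state reached once `ba` has occurred; every other state accepts. s0 means no part of `ba` is currently matched.
A 3-state machine:
        a   b   c  
>* s0   s0  s1  s0 
 * s1   s2  s1  s0 
   s2   s2  s2  s2 
(> = start, * = accepting)

start=s0; accept=s0,s1; s0-a>s0; s0-b>s1; s0-c>s0; s1-a>s2; s1-b>s1; s1-c>s0; s2-a>s2; s2-b>s2; s2-c>s2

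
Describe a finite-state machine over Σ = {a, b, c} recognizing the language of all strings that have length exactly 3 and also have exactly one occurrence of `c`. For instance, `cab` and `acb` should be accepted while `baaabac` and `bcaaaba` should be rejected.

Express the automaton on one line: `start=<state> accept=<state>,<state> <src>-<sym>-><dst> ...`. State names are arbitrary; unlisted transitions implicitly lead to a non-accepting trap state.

Handle the two conditions separately and then intersect. One (5 states) tracks the input length, saturating at 4; the other (3 states) tracks the count of `c`s, saturating at 2. Each combined state is a pair, one component from each; accept when both components accept. Minimizing collapses redundant product states.
        a   b   c  
>  S0   S1  S1  S2 
   S1   S3  S3  S4 
   S2   S4  S4  S5 
   S3   S5  S5  S6 
   S4   S6  S6  S5 
   S5   S5  S5  S5 
 * S6   S5  S5  S5 
(> = start, * = accepting)

start=S0 accept=S6 S0-a->S1 S0-b->S1 S0-c->S2 S1-a->S3 S1-b->S3 S1-c->S4 S2-a->S4 S2-b->S4 S2-c->S5 S3-a->S5 S3-b->S5 S3-c->S6 S4-a->S6 S4-b->S6 S4-c->S5 S5-a->S5 S5-b->S5 S5-c->S5 S6-a->S5 S6-b->S5 S6-c->S5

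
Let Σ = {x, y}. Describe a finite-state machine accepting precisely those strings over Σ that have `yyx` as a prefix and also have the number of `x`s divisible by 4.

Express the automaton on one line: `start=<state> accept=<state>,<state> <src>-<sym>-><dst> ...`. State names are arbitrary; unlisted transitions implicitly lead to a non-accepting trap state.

Handle the two conditions separately and then intersect. One (5 states) tracks whether the input so far still matches the prefix `yyx`; the other (4 states) tracks the count of `x`s modulo 4. Each combined state is a pair, one component from each; accept when both components accept.
An 11-state machine:
          x    y  
>  s0     s1   s2 
   s1     s3   s1 
   s2     s1   s4 
   s3     s5   s3 
   s4     s6   s7 
   s5     s7   s5 
   s6     s8   s6 
   s7     s1   s7 
   s8     s9   s8 
   s9    s10   s9 
 * s10    s6  s10 
(> = start, * = accepting)

start=s0 accept=s10 s0-x->s1 s0-y->s2 s1-x->s3 s1-y->s1 s2-x->s1 s2-y->s4 s3-x->s5 s3-y->s3 s4-x->s6 s4-y->s7 s5-x->s7 s5-y->s5 s6-x->s8 s6-y->s6 s7-x->s1 s7-y->s7 s8-x->s9 s8-y->s8 s9-x->s10 s9-y->s9 s10-x->s6 s10-y->s10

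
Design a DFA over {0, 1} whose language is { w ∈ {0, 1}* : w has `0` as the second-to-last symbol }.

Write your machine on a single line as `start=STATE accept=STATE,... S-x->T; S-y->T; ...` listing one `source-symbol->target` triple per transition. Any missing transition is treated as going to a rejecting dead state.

start=A; accept=D,E; A-0->B; A-1->C; B-0->D; B-1->E; C-0->F; C-1->G; D-0->D; D-1->E; E-0->F; E-1->G; F-0->D; F-1->E; G-0->F; G-1->G

A DFA must remember the last 2 symbols (since which symbol is second-to-last isn't known until the input ends). Use one state per possible window of the last ≤2 symbols; accept from those whose window starts with `0`.
7 states suffice.
       0  1 
>  A   B  C 
   B   D  E 
   C   F  G 
 * D   D  E 
 * E   F  G 
   F   D  E 
   G   F  G 
(> = start, * = accepting)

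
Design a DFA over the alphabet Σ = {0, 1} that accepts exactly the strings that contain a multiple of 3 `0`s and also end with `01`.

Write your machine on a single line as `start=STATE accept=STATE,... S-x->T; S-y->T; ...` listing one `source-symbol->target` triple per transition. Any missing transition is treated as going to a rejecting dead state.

start=s0; accept=s4; s0-0->s1; s0-1->s0; s1-0->s2; s1-1->s1; s2-0->s3; s2-1->s2; s3-0->s1; s3-1->s4; s4-0->s1; s4-1->s0

Build one automaton per condition and run them in lockstep. The first has 3 states tracking the count of `0`s modulo 3; the second has 3 states tracking how much of the suffix `01` has currently been matched. A product state is a pair (one from each), accepting exactly when both do. After merging equivalent states the machine shrinks.
5 states suffice.
        0   1  
>  s0   s1  s0 
   s1   s2  s1 
   s2   s3  s2 
   s3   s1  s4 
 * s4   s1  s0 
(> = start, * = accepting)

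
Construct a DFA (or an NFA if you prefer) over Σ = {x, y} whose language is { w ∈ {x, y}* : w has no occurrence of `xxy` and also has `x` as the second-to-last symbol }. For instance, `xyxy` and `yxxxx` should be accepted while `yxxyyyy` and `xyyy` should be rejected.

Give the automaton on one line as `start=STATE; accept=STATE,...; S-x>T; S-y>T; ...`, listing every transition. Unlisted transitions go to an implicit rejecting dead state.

Build one automaton per condition and run them in lockstep. One (4 states) tracks partial matches of the forbidden pattern `xxy`; the other (7 states) tracks the last 2 symbols read. Each combined state is a pair, one component from each; accept when both components accept.
11 states suffice.
          x    y  
>  S0     S1   S2 
   S1     S3   S4 
   S2     S5   S6 
 * S3     S3   S7 
 * S4     S5   S6 
   S5     S3   S4 
   S6     S5   S6 
   S7     S8   S9 
   S8    S10   S7 
   S9     S8   S9 
   S10   S10   S7 
(> = start, * = accepting)

start=S0; accept=S3,S4; S0-x>S1; S0-y>S2; S1-x>S3; S1-y>S4; S2-x>S5; S2-y>S6; S3-x>S3; S3-y>S7; S4-x>S5; S4-y>S6; S5-x>S3; S5-y>S4; S6-x>S5; S6-y>S6; S7-x>S8; S7-y>S9; S8-x>S10; S8-y>S7; S9-x>S8; S9-y>S9; S10-x>S10; S10-y>S7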